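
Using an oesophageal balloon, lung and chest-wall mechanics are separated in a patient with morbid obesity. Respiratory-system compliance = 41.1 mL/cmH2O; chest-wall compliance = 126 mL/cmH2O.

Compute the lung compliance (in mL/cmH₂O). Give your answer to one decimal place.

61.0

1/CL = 1/Crs − 1/Ccw.
1/CL = 1/41.1 − 1/126 = 0.01639.
CL = 61.013 mL/cmH2O.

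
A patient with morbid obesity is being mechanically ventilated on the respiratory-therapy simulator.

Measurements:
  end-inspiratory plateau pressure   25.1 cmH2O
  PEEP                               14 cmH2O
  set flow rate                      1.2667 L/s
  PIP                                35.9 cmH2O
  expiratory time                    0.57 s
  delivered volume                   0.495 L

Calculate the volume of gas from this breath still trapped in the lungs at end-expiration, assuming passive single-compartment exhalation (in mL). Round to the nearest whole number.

111

R = (PIP − Pplat)/V̇ = (35.9 − 25.1) / 1.2667 = 10.8/1.2667 = 8.526 cmH2O·s/L.
C = Vt/(Pplat − PEEP) = 495.0 / (25.1 − 14) = 495.0/11.1 = 44.595 mL/cmH2O.
τ = R × C = 8.526 × 0.0446 L/cmH2O = 0.3803 s.
Fraction remaining = e^(−Te/τ) = e^(−0.57/0.3803) = 0.2234.
Trapped volume = 495.0 × 0.2234 = 110.58 mL.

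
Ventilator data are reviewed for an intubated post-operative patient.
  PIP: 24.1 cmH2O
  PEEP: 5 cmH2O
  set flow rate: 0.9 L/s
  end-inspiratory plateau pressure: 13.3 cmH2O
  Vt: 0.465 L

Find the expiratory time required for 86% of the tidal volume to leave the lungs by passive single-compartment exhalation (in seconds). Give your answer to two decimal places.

R = (PIP − Pplat)/V̇ = (24.1 − 13.3) / 0.9 = 10.8/0.9 = 12.0 cmH2O·s/L.
C = Vt/(Pplat − PEEP) = 465.0 / (13.3 − 5) = 465.0/8.3 = 56.024 mL/cmH2O.
τ = R × C = 12.0 × 0.05602 L/cmH2O = 0.6722 s.
t = −τ·ln(1 − 0.86) = −0.6722·ln(0.14) = 1.322 s.

1.32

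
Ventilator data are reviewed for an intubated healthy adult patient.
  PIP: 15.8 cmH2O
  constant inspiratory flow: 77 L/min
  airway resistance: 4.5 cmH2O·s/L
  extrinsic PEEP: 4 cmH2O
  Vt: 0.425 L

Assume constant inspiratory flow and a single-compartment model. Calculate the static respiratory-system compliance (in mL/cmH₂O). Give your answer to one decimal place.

70.5

Flow: 77 L/min ÷ 60 = 1.2833 L/s.
Equation of motion (constant flow): PIP = Vt/C + R·V̇ + PEEP.
Vt/C = PIP − R·V̇ − PEEP = 15.8 − 4.5×1.2833 − 4 = 15.8 − 5.775 − 4 = 6.025 cmH2O.
C = Vt / 6.025 = 425 / 6.025 = 70.539 mL/cmH2O.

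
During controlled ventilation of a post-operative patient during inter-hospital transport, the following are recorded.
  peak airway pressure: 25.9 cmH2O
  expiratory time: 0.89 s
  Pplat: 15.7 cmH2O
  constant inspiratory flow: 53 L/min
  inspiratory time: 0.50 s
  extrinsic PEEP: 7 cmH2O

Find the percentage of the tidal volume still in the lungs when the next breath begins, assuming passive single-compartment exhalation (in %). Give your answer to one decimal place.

21.9

Flow: 53 L/min ÷ 60 = 0.8833 L/s.
Vt = flow × Ti = 0.8833 L/s × 0.50 s × 1000 mL/L = 441.65 mL.
R = (PIP − Pplat)/V̇ = (25.9 − 15.7) / 0.8833 = 10.2/0.8833 = 11.548 cmH2O·s/L.
C = Vt/(Pplat − PEEP) = 441.65 / (15.7 − 7) = 441.65/8.7 = 50.764 mL/cmH2O.
τ = R × C = 11.548 × 0.05076 L/cmH2O = 0.5862 s.
Fraction remaining at end-expiration = e^(−Te/τ) = e^(−0.89/0.5862) = 0.2191 → 21.91%.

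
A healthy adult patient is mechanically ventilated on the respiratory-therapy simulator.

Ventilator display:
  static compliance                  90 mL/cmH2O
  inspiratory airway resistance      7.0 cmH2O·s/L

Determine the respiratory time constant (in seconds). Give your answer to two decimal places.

0.63

τ = R × C = 7.0 × 90 mL/cmH2O = 7.0 × 0.090 L/cmH2O = 0.63 s.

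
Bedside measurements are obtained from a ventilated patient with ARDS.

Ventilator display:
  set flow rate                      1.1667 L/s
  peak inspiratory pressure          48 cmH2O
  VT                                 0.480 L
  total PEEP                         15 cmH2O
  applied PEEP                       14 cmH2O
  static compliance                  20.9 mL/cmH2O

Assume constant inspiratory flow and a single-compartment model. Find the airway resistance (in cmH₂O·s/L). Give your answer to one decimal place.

Total PEEP = 15 cmH2O (set 14 + intrinsic 1); this is the baseline alveolar pressure.
Equation of motion (constant flow): PIP = Vt/C + R·V̇ + PEEP.
R·V̇ = PIP − Vt/C − PEEP = 48 − 480/20.9 − 15 = 48 − 22.967 − 15 = 10.033 cmH2O.
R = 10.033 / 1.1667 = 8.599 cmH2O·s/L.

8.6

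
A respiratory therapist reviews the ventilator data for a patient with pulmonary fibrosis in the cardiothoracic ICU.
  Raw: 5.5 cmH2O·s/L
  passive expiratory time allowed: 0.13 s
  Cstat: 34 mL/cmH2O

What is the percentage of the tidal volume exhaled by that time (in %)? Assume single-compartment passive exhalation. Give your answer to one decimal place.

50.1

τ = R × C = 5.5 × 34 mL/cmH2O = 5.5 × 0.034 L/cmH2O = 0.187 s.
Passive exhalation: V(t)/V₀ = e^(−t/τ) = e^(−0.13/0.187) = 0.499.
Fraction exhaled = 1 − 0.499 = 0.501 → 50.1%.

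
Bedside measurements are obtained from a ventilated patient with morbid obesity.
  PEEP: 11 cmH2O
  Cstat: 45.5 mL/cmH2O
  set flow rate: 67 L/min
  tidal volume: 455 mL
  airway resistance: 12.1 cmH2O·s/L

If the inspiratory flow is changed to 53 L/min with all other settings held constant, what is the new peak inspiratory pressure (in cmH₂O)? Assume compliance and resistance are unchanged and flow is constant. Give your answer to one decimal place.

Flow: 67 L/min ÷ 60 = 1.1167 L/s.
New flow: 53 L/min ÷ 60 = 0.8833 L/s.
PIP = Vt/C + R·V̇ + PEEP (constant-flow equation of motion).
Only the resistive term changes: ΔPIP = R × ΔV̇ = 12.1 × (0.8833 − 1.1167) = 12.1 × -0.2334 = -2.824 cmH2O.
Original PIP = 455/45.5 + 12.1×1.1167 + 11 = 34.512 cmH2O; new PIP = 34.512 + (-2.824) = 31.688 cmH2O.

31.7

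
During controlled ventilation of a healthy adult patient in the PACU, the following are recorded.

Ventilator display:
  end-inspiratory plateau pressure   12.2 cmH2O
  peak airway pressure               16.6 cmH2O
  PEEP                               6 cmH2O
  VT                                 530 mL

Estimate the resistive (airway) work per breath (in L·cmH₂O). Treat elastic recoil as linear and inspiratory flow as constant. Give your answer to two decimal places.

With constant inspiratory flow the resistive pressure is constant at PIP − Pplat = 16.6 − 12.2 = 4.4 cmH2O, so resistive work = 4.4 × 0.530 = 2.332 L·cmH2O.

2.33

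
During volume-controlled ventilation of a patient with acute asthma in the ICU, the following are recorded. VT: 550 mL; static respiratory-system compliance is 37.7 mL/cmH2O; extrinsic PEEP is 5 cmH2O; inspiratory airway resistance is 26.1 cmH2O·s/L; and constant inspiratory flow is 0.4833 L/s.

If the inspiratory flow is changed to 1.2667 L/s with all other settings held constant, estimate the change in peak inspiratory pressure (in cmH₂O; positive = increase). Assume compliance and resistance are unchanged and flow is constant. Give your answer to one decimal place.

PIP = Vt/C + R·V̇ + PEEP (constant-flow equation of motion).
Only the resistive term changes: ΔPIP = R × ΔV̇ = 26.1 × (1.2667 − 0.4833) = 26.1 × 0.7834 = 20.447 cmH2O.

20.4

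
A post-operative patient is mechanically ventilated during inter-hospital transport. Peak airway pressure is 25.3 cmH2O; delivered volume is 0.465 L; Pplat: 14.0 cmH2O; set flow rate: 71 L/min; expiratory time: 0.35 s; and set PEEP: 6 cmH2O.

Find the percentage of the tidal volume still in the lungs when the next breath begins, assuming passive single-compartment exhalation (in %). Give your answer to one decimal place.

53.2

Flow: 71 L/min ÷ 60 = 1.1833 L/s.
R = (PIP − Pplat)/V̇ = (25.3 − 14.0) / 1.1833 = 11.3/1.1833 = 9.55 cmH2O·s/L.
C = Vt/(Pplat − PEEP) = 465.0 / (14.0 − 6) = 465.0/8.0 = 58.125 mL/cmH2O.
τ = R × C = 9.55 × 0.05813 L/cmH2O = 0.5551 s.
Fraction remaining at end-expiration = e^(−Te/τ) = e^(−0.35/0.5551) = 0.5323 → 53.23%.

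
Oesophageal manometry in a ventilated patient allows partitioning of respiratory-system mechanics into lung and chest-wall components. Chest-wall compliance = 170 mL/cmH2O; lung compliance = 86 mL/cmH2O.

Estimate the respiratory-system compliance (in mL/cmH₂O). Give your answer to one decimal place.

57.1

Lung and chest wall are elastances in series: 1/Crs = 1/CL + 1/Ccw.
1/Crs = 1/86 + 1/170 = 0.01751.
Crs = 57.11 mL/cmH2O.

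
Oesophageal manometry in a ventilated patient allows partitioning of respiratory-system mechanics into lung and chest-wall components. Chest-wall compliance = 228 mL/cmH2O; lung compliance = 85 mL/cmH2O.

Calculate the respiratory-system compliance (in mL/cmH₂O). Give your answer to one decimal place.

61.9

Lung and chest wall are elastances in series: 1/Crs = 1/CL + 1/Ccw.
1/Crs = 1/85 + 1/228 = 0.01615.
Crs = 61.92 mL/cmH2O.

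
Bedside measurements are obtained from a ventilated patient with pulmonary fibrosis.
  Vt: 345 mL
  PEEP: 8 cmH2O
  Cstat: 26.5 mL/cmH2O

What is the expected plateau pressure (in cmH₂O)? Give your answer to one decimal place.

Pplat = PEEP + Vt / Cstat = 8 + 345 / 26.5 = 8 + 13.019 = 21.019 cmH2O.

21.0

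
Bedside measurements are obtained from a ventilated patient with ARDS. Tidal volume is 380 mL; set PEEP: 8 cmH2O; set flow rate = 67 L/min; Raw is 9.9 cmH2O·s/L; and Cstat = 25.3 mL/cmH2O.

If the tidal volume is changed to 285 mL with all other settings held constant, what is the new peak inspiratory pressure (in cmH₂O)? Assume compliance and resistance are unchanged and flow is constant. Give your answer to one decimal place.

Flow: 67 L/min ÷ 60 = 1.1167 L/s.
PIP = Vt/C + R·V̇ + PEEP (constant-flow equation of motion).
Only the elastic term changes: ΔPIP = ΔVt / C = (285 − 380) / 25.3 = -3.755 cmH2O.
Original PIP = 380/25.3 + 9.9×1.1167 + 8 = 34.075 cmH2O; new PIP = 34.075 + (-3.755) = 30.32 cmH2O.

30.3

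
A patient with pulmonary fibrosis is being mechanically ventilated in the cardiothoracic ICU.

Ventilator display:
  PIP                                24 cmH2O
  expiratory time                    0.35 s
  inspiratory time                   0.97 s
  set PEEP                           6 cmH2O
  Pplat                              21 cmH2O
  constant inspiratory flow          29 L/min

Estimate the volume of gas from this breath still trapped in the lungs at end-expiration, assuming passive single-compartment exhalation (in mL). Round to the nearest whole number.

Flow: 29 L/min ÷ 60 = 0.4833 L/s.
Vt = flow × Ti = 0.4833 L/s × 0.97 s × 1000 mL/L = 468.8 mL.
R = (PIP − Pplat)/V̇ = (24 − 21) / 0.4833 = 3.0/0.4833 = 6.207 cmH2O·s/L.
C = Vt/(Pplat − PEEP) = 468.8 / (21 − 6) = 468.8/15.0 = 31.253 mL/cmH2O.
τ = R × C = 6.207 × 0.03125 L/cmH2O = 0.194 s.
Fraction remaining = e^(−Te/τ) = e^(−0.35/0.194) = 0.1646.
Trapped volume = 468.8 × 0.1646 = 77.164 mL.

77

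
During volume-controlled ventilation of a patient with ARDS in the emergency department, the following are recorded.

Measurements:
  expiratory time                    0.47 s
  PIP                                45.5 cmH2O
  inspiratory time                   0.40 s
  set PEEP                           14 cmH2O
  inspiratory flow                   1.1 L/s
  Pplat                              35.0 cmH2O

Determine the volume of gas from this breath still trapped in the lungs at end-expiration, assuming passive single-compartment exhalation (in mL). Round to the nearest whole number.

42

Vt = flow × Ti = 1.1 L/s × 0.40 s × 1000 mL/L = 440.0 mL.
R = (PIP − Pplat)/V̇ = (45.5 − 35.0) / 1.1 = 10.5/1.1 = 9.545 cmH2O·s/L.
C = Vt/(Pplat − PEEP) = 440.0 / (35.0 − 14) = 440.0/21.0 = 20.952 mL/cmH2O.
τ = R × C = 9.545 × 0.02095 L/cmH2O = 0.2 s.
Fraction remaining = e^(−Te/τ) = e^(−0.47/0.2) = 0.09537.
Trapped volume = 440.0 × 0.09537 = 41.963 mL.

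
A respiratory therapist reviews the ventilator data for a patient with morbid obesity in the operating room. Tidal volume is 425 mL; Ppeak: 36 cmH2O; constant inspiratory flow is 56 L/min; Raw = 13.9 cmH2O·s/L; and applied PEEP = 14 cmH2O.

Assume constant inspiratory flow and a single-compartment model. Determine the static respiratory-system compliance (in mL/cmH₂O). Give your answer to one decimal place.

47.1

Flow: 56 L/min ÷ 60 = 0.9333 L/s.
Equation of motion (constant flow): PIP = Vt/C + R·V̇ + PEEP.
Vt/C = PIP − R·V̇ − PEEP = 36 − 13.9×0.9333 − 14 = 36 − 12.973 − 14 = 9.027 cmH2O.
C = Vt / 9.027 = 425 / 9.027 = 47.081 mL/cmH2O.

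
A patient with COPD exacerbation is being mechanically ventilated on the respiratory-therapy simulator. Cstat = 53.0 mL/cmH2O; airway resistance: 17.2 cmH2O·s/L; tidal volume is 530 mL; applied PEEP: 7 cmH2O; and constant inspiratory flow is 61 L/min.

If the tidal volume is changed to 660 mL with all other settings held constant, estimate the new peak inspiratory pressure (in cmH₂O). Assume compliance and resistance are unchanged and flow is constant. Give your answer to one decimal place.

36.9

Flow: 61 L/min ÷ 60 = 1.0167 L/s.
PIP = Vt/C + R·V̇ + PEEP (constant-flow equation of motion).
Only the elastic term changes: ΔPIP = ΔVt / C = (660 − 530) / 53.0 = 2.453 cmH2O.
Original PIP = 530/53.0 + 17.2×1.0167 + 7 = 34.487 cmH2O; new PIP = 34.487 + (2.453) = 36.94 cmH2O.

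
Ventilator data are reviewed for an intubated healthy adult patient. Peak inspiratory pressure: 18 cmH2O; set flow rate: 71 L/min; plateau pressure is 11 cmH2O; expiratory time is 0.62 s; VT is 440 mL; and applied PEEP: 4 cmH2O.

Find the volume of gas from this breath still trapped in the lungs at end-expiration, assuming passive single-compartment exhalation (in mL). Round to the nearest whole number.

83

Flow: 71 L/min ÷ 60 = 1.1833 L/s.
R = (PIP − Pplat)/V̇ = (18 − 11) / 1.1833 = 7.0/1.1833 = 5.916 cmH2O·s/L.
C = Vt/(Pplat − PEEP) = 440.0 / (11 − 4) = 440.0/7.0 = 62.857 mL/cmH2O.
τ = R × C = 5.916 × 0.06286 L/cmH2O = 0.3719 s.
Fraction remaining = e^(−Te/τ) = e^(−0.62/0.3719) = 0.1888.
Trapped volume = 440.0 × 0.1888 = 83.072 mL.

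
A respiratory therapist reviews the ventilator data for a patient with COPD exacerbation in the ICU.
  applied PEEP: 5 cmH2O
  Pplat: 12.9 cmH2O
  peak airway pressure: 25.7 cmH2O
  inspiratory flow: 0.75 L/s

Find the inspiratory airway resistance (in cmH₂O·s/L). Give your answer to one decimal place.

17.1

Raw = (PIP − Pplat) / flow = (25.7 − 12.9) / 0.75 = 12.8 / 0.75 = 17.067 cmH2O·s/L.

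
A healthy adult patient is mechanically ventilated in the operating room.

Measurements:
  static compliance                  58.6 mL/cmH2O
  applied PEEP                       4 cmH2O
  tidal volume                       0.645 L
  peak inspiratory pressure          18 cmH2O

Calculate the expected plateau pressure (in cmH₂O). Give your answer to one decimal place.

15.0

Pplat = PEEP + Vt / Cstat = 4 + 645 / 58.6 = 4 + 11.007 = 15.007 cmH2O.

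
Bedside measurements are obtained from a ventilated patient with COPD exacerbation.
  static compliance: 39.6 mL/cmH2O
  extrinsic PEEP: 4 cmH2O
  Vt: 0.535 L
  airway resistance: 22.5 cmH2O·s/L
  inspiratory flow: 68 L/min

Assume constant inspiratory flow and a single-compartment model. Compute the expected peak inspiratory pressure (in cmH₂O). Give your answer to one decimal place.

Flow: 68 L/min ÷ 60 = 1.1333 L/s.
Equation of motion (constant flow): PIP = Vt/C + R·V̇ + PEEP.
PIP = 535/39.6 + 22.5×1.1333 + 4 = 13.51 + 25.499 + 4 = 43.009 cmH2O.

43.0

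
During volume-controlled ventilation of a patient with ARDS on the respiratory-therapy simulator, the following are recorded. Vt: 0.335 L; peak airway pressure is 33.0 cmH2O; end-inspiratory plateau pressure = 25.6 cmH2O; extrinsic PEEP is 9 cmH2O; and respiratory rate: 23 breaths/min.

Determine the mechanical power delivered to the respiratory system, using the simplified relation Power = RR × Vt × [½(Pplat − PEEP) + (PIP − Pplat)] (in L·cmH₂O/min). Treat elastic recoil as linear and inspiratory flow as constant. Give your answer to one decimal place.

Per-breath work = Vt × [½(Pplat−PEEP) + (PIP−Pplat)] = 0.335 × [0.5×16.6 + 7.4] = 0.335 × 15.7 = 5.26 L·cmH2O.
Power = 23 × 5.26 = 120.98 L·cmH2O/min.

121.0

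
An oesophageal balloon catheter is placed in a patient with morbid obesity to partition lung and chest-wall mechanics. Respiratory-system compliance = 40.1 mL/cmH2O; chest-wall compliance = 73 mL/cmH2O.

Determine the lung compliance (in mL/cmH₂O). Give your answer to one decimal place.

89.0

1/CL = 1/Crs − 1/Ccw.
1/CL = 1/40.1 − 1/73 = 0.01124.
CL = 88.968 mL/cmH2O.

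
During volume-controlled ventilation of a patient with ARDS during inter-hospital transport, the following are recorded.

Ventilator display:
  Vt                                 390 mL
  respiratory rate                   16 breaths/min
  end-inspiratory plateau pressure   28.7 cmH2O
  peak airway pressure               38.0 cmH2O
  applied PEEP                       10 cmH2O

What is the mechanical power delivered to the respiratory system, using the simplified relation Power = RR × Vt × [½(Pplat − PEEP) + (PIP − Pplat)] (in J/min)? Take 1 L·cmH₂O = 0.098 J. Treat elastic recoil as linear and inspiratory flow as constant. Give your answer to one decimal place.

Per-breath work = Vt × [½(Pplat−PEEP) + (PIP−Pplat)] = 0.390 × [0.5×18.7 + 9.3] = 0.390 × 18.65 = 7.274 L·cmH2O.
Power = 16 × 7.274 = 116.38 L·cmH2O/min.
× 0.098 J/(L·cmH2O) → 11.405 J/min.

11.4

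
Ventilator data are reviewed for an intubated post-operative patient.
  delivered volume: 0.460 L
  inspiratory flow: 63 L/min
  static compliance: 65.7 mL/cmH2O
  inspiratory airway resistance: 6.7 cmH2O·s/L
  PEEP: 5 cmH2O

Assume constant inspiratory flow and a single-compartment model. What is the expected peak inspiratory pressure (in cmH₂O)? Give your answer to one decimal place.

19.0

Flow: 63 L/min ÷ 60 = 1.05 L/s.
Equation of motion (constant flow): PIP = Vt/C + R·V̇ + PEEP.
PIP = 460/65.7 + 6.7×1.05 + 5 = 7.002 + 7.035 + 5 = 19.037 cmH2O.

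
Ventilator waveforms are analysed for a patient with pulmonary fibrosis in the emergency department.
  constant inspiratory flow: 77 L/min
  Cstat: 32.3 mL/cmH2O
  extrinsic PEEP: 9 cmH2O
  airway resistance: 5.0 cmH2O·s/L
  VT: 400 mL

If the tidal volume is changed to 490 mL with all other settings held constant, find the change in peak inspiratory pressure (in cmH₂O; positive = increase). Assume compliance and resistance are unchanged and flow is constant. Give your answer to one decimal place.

2.8

PIP = Vt/C + R·V̇ + PEEP (constant-flow equation of motion).
Only the elastic term changes: ΔPIP = ΔVt / C = (490 − 400) / 32.3 = 2.786 cmH2O.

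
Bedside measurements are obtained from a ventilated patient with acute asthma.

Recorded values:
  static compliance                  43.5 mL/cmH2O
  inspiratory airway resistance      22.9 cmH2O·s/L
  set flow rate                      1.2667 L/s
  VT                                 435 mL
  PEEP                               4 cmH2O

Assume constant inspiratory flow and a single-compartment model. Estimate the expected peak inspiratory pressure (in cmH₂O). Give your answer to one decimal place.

Equation of motion (constant flow): PIP = Vt/C + R·V̇ + PEEP.
PIP = 435/43.5 + 22.9×1.2667 + 4 = 10.0 + 29.007 + 4 = 43.007 cmH2O.

43.0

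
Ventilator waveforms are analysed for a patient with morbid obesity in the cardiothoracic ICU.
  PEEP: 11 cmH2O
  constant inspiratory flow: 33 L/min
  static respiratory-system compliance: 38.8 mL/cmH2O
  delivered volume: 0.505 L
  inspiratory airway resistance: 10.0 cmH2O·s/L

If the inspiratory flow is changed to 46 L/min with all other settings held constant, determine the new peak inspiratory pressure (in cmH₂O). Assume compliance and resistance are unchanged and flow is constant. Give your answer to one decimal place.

31.7

Flow: 33 L/min ÷ 60 = 0.55 L/s.
New flow: 46 L/min ÷ 60 = 0.7667 L/s.
PIP = Vt/C + R·V̇ + PEEP (constant-flow equation of motion).
Only the resistive term changes: ΔPIP = R × ΔV̇ = 10.0 × (0.7667 − 0.55) = 10.0 × 0.2167 = 2.167 cmH2O.
Original PIP = 505/38.8 + 10.0×0.55 + 11 = 29.515 cmH2O; new PIP = 29.515 + (2.167) = 31.682 cmH2O.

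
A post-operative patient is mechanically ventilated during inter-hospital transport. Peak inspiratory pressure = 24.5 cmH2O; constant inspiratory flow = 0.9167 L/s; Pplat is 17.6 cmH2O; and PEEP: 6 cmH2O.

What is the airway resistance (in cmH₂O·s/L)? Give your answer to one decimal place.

7.5

Raw = (PIP − Pplat) / flow = (24.5 − 17.6) / 0.9167 = 6.9 / 0.9167 = 7.527 cmH2O·s/L.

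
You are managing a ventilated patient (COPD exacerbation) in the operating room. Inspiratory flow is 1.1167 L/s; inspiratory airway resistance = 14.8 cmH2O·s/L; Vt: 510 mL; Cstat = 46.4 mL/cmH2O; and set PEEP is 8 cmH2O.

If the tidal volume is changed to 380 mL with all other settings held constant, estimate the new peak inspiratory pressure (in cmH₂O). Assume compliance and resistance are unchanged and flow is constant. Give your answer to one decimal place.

PIP = Vt/C + R·V̇ + PEEP (constant-flow equation of motion).
Only the elastic term changes: ΔPIP = ΔVt / C = (380 − 510) / 46.4 = -2.802 cmH2O.
Original PIP = 510/46.4 + 14.8×1.1167 + 8 = 35.519 cmH2O; new PIP = 35.519 + (-2.802) = 32.717 cmH2O.

32.7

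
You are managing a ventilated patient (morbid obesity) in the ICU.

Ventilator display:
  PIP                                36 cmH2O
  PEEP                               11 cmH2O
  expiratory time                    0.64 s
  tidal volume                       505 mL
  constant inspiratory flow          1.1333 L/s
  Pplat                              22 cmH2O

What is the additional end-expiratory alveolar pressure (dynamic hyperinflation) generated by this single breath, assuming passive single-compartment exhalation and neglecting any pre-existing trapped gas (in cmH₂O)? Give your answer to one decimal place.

R = (PIP − Pplat)/V̇ = (36 − 22) / 1.1333 = 14.0/1.1333 = 12.353 cmH2O·s/L.
C = Vt/(Pplat − PEEP) = 505.0 / (22 − 11) = 505.0/11.0 = 45.909 mL/cmH2O.
τ = R × C = 12.353 × 0.04591 L/cmH2O = 0.5671 s.
Fraction remaining = e^(−Te/τ) = e^(−0.64/0.5671) = 0.3235; trapped volume = 505.0 × 0.3235 = 163.37 mL.
Additional alveolar pressure from trapping ≈ V_trapped / C = 163.37 / 45.909 = 3.559 cmH2O.

3.6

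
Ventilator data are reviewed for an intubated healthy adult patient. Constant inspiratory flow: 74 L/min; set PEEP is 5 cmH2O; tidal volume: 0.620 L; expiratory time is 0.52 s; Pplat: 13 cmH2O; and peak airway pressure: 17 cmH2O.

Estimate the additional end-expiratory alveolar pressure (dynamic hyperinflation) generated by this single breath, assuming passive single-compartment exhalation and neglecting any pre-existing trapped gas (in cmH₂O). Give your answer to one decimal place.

1.0

Flow: 74 L/min ÷ 60 = 1.2333 L/s.
R = (PIP − Pplat)/V̇ = (17 − 13) / 1.2333 = 4.0/1.2333 = 3.243 cmH2O·s/L.
C = Vt/(Pplat − PEEP) = 620.0 / (13 − 5) = 620.0/8.0 = 77.5 mL/cmH2O.
τ = R × C = 3.243 × 0.0775 L/cmH2O = 0.2513 s.
Fraction remaining = e^(−Te/τ) = e^(−0.52/0.2513) = 0.1263; trapped volume = 620.0 × 0.1263 = 78.306 mL.
Additional alveolar pressure from trapping ≈ V_trapped / C = 78.306 / 77.5 = 1.01 cmH2O.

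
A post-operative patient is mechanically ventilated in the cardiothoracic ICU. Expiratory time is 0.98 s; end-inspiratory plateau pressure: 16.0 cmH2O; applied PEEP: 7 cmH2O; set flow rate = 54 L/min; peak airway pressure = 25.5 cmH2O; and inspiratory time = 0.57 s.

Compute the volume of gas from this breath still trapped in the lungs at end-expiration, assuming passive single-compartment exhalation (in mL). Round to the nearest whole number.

101

Flow: 54 L/min ÷ 60 = 0.9 L/s.
Vt = flow × Ti = 0.9 L/s × 0.57 s × 1000 mL/L = 513.0 mL.
R = (PIP − Pplat)/V̇ = (25.5 − 16.0) / 0.9 = 9.5/0.9 = 10.556 cmH2O·s/L.
C = Vt/(Pplat − PEEP) = 513.0 / (16.0 − 7) = 513.0/9.0 = 57.0 mL/cmH2O.
τ = R × C = 10.556 × 0.057 L/cmH2O = 0.6017 s.
Fraction remaining = e^(−Te/τ) = e^(−0.98/0.6017) = 0.1962.
Trapped volume = 513.0 × 0.1962 = 100.65 mL.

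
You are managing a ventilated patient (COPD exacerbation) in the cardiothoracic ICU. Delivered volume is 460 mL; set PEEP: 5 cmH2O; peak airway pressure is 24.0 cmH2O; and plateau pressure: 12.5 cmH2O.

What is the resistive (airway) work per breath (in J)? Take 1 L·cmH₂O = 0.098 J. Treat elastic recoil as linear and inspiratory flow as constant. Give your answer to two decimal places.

0.52

With constant inspiratory flow the resistive pressure is constant at PIP − Pplat = 24.0 − 12.5 = 11.5 cmH2O, so resistive work = 11.5 × 0.460 = 5.29 L·cmH2O.
× 0.098 J/(L·cmH2O) → 0.5184 J.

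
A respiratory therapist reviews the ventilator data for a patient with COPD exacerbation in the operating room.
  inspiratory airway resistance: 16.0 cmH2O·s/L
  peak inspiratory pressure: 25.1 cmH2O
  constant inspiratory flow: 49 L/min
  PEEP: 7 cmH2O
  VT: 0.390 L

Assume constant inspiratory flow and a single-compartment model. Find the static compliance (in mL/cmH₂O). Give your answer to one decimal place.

Flow: 49 L/min ÷ 60 = 0.8167 L/s.
Equation of motion (constant flow): PIP = Vt/C + R·V̇ + PEEP.
Vt/C = PIP − R·V̇ − PEEP = 25.1 − 16.0×0.8167 − 7 = 25.1 − 13.067 − 7 = 5.033 cmH2O.
C = Vt / 5.033 = 390 / 5.033 = 77.489 mL/cmH2O.

77.5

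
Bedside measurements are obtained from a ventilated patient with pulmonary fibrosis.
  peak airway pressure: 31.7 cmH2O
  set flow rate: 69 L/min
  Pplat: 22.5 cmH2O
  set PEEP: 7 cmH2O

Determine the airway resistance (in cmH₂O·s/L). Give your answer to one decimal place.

8.0

Flow: 69 L/min ÷ 60 = 1.15 L/s.
Raw = (PIP − Pplat) / flow = (31.7 − 22.5) / 1.15 = 9.2 / 1.15 = 8.0 cmH2O·s/L.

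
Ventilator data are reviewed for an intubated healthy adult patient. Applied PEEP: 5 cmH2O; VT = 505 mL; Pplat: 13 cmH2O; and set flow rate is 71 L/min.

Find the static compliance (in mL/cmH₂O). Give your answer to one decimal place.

63.1

Cstat = Vt / (Pplat − PEEP) = 505 / (13 − 5) = 505 / 8.0 = 63.125 mL/cmH2O.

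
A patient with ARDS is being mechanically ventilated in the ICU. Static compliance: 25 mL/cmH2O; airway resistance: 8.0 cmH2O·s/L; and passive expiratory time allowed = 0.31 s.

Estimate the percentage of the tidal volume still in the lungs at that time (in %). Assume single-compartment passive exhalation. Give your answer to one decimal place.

21.2

τ = R × C = 8.0 × 25 mL/cmH2O = 8.0 × 0.025 L/cmH2O = 0.2 s.
Passive exhalation: V(t)/V₀ = e^(−t/τ) = e^(−0.31/0.2) = 0.2122.
Fraction remaining = 0.2122 → 21.22%.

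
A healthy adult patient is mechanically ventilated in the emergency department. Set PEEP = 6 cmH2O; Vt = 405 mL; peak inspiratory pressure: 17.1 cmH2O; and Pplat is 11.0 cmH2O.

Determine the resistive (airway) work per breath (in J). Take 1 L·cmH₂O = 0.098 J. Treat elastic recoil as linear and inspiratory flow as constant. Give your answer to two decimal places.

0.24

With constant inspiratory flow the resistive pressure is constant at PIP − Pplat = 17.1 − 11.0 = 6.1 cmH2O, so resistive work = 6.1 × 0.405 = 2.471 L·cmH2O.
× 0.098 J/(L·cmH2O) → 0.2422 J.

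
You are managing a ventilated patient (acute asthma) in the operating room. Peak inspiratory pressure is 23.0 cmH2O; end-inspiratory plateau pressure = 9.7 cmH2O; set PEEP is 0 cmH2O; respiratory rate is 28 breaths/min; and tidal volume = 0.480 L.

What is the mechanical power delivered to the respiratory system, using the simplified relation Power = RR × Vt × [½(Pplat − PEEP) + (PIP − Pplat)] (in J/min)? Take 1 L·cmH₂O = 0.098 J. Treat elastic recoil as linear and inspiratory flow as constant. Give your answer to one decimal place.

23.9

Per-breath work = Vt × [½(Pplat−PEEP) + (PIP−Pplat)] = 0.480 × [0.5×9.7 + 13.3] = 0.480 × 18.15 = 8.712 L·cmH2O.
Power = 28 × 8.712 = 243.94 L·cmH2O/min.
× 0.098 J/(L·cmH2O) → 23.906 J/min.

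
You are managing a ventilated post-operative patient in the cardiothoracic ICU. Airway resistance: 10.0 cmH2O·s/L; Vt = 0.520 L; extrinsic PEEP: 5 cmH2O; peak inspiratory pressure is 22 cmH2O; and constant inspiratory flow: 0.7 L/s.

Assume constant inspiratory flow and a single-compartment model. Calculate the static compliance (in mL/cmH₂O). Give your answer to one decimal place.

Equation of motion (constant flow): PIP = Vt/C + R·V̇ + PEEP.
Vt/C = PIP − R·V̇ − PEEP = 22 − 10.0×0.7 − 5 = 22 − 7.0 − 5 = 10.0 cmH2O.
C = Vt / 10.0 = 520 / 10.0 = 52.0 mL/cmH2O.

52.0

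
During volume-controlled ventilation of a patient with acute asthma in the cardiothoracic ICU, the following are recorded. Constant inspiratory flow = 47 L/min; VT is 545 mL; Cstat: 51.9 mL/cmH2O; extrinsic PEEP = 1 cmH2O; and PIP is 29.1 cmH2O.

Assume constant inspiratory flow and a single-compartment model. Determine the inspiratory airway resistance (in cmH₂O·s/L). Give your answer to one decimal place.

Flow: 47 L/min ÷ 60 = 0.7833 L/s.
Equation of motion (constant flow): PIP = Vt/C + R·V̇ + PEEP.
R·V̇ = PIP − Vt/C − PEEP = 29.1 − 545/51.9 − 1 = 29.1 − 10.501 − 1 = 17.599 cmH2O.
R = 17.599 / 0.7833 = 22.468 cmH2O·s/L.

22.5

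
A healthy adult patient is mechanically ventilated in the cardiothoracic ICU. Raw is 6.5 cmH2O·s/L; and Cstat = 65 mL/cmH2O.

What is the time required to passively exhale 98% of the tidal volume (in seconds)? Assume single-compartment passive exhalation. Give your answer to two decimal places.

τ = R × C = 6.5 × 65 mL/cmH2O = 6.5 × 0.065 L/cmH2O = 0.4225 s.
Exhaled fraction f = 1 − e^(−t/τ) → t = −τ·ln(1 − f) = −0.4225·ln(0.02) = 1.653 s.

1.65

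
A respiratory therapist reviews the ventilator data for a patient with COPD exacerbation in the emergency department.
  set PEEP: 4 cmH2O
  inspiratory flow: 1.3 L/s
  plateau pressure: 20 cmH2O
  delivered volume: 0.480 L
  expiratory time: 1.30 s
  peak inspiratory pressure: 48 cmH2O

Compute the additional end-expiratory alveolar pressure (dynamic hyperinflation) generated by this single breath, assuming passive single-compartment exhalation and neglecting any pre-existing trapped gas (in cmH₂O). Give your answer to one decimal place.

2.1

R = (PIP − Pplat)/V̇ = (48 − 20) / 1.3 = 28.0/1.3 = 21.538 cmH2O·s/L.
C = Vt/(Pplat − PEEP) = 480.0 / (20 − 4) = 480.0/16.0 = 30.0 mL/cmH2O.
τ = R × C = 21.538 × 0.03 L/cmH2O = 0.6461 s.
Fraction remaining = e^(−Te/τ) = e^(−1.30/0.6461) = 0.1337; trapped volume = 480.0 × 0.1337 = 64.176 mL.
Additional alveolar pressure from trapping ≈ V_trapped / C = 64.176 / 30.0 = 2.139 cmH2O.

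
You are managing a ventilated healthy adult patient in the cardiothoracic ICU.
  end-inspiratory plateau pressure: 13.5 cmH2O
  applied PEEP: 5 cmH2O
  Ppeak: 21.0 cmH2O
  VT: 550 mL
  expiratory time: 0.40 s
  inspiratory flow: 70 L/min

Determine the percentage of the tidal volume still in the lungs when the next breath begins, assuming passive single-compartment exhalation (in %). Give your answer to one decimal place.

Flow: 70 L/min ÷ 60 = 1.1667 L/s.
R = (PIP − Pplat)/V̇ = (21.0 − 13.5) / 1.1667 = 7.5/1.1667 = 6.428 cmH2O·s/L.
C = Vt/(Pplat − PEEP) = 550.0 / (13.5 − 5) = 550.0/8.5 = 64.706 mL/cmH2O.
τ = R × C = 6.428 × 0.06471 L/cmH2O = 0.416 s.
Fraction remaining at end-expiration = e^(−Te/τ) = e^(−0.40/0.416) = 0.3823 → 38.23%.

38.2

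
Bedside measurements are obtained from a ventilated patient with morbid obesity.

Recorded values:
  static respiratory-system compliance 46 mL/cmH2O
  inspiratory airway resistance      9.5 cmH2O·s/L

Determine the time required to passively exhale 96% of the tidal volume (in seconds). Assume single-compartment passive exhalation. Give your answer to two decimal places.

1.41

τ = R × C = 9.5 × 46 mL/cmH2O = 9.5 × 0.046 L/cmH2O = 0.437 s.
Exhaled fraction f = 1 − e^(−t/τ) → t = −τ·ln(1 − f) = −0.437·ln(0.04) = 1.407 s.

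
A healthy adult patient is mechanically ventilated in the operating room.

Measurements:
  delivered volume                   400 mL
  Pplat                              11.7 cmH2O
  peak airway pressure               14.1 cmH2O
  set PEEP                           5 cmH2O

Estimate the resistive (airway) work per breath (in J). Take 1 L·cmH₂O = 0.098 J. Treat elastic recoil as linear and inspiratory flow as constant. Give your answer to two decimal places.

0.09

With constant inspiratory flow the resistive pressure is constant at PIP − Pplat = 14.1 − 11.7 = 2.4 cmH2O, so resistive work = 2.4 × 0.400 = 0.96 L·cmH2O.
× 0.098 J/(L·cmH2O) → 0.09408 J.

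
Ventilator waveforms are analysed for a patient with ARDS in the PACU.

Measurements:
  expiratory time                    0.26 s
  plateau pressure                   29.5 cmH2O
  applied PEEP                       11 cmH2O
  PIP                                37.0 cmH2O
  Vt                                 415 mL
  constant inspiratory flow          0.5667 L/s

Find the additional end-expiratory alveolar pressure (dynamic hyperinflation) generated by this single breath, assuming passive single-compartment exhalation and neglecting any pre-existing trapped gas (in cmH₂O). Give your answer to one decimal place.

R = (PIP − Pplat)/V̇ = (37.0 − 29.5) / 0.5667 = 7.5/0.5667 = 13.235 cmH2O·s/L.
C = Vt/(Pplat − PEEP) = 415.0 / (29.5 − 11) = 415.0/18.5 = 22.432 mL/cmH2O.
τ = R × C = 13.235 × 0.02243 L/cmH2O = 0.2969 s.
Fraction remaining = e^(−Te/τ) = e^(−0.26/0.2969) = 0.4166; trapped volume = 415.0 × 0.4166 = 172.89 mL.
Additional alveolar pressure from trapping ≈ V_trapped / C = 172.89 / 22.432 = 7.707 cmH2O.

7.7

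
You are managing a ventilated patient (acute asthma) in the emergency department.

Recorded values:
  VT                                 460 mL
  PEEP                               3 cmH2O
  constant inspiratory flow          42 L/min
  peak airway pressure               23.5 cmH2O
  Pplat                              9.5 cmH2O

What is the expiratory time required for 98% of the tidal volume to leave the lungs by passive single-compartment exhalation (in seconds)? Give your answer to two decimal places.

Flow: 42 L/min ÷ 60 = 0.7 L/s.
R = (PIP − Pplat)/V̇ = (23.5 − 9.5) / 0.7 = 14.0/0.7 = 20.0 cmH2O·s/L.
C = Vt/(Pplat − PEEP) = 460.0 / (9.5 − 3) = 460.0/6.5 = 70.769 mL/cmH2O.
τ = R × C = 20.0 × 0.07077 L/cmH2O = 1.415 s.
t = −τ·ln(1 − 0.98) = −1.415·ln(0.02) = 5.536 s.

5.54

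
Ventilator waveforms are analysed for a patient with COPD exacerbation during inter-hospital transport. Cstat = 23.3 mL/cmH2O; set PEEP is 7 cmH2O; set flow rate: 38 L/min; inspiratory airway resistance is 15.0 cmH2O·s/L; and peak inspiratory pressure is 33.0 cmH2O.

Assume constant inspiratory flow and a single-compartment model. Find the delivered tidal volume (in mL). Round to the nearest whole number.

384

Flow: 38 L/min ÷ 60 = 0.6333 L/s.
Equation of motion (constant flow): PIP = Vt/C + R·V̇ + PEEP.
Vt/C = PIP − R·V̇ − PEEP = 33.0 − 9.5 − 7 = 16.5 cmH2O.
Vt = C × 16.5 = 23.3 × 16.5 = 384.45 mL.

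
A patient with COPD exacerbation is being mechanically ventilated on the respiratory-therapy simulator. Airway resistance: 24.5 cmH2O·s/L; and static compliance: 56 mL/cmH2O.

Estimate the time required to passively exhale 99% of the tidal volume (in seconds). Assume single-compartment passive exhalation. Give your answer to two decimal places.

τ = R × C = 24.5 × 56 mL/cmH2O = 24.5 × 0.056 L/cmH2O = 1.372 s.
Exhaled fraction f = 1 − e^(−t/τ) → t = −τ·ln(1 − f) = −1.372·ln(0.01) = 6.318 s.

6.32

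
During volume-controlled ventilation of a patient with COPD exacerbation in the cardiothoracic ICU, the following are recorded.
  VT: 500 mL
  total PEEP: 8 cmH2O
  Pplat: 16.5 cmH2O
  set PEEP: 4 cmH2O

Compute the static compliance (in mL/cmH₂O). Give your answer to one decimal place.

58.8

End-expiratory occlusion gives total PEEP = 8 cmH2O (intrinsic PEEP = 8 − 4 = 4). Use total PEEP for the elastic gradient.
Cstat = Vt / (Pplat − PEEPtotal) = 500 / (16.5 − 8) = 500 / 8.5 = 58.824 mL/cmH2O.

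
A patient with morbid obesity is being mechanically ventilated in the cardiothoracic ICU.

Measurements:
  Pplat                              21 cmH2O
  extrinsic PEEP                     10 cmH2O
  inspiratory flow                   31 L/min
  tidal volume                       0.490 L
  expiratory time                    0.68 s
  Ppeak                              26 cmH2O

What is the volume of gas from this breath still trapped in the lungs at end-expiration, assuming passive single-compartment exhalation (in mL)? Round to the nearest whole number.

Flow: 31 L/min ÷ 60 = 0.5167 L/s.
R = (PIP − Pplat)/V̇ = (26 − 21) / 0.5167 = 5.0/0.5167 = 9.677 cmH2O·s/L.
C = Vt/(Pplat − PEEP) = 490.0 / (21 − 10) = 490.0/11.0 = 44.545 mL/cmH2O.
τ = R × C = 9.677 × 0.04455 L/cmH2O = 0.4311 s.
Fraction remaining = e^(−Te/τ) = e^(−0.68/0.4311) = 0.2065.
Trapped volume = 490.0 × 0.2065 = 101.19 mL.

101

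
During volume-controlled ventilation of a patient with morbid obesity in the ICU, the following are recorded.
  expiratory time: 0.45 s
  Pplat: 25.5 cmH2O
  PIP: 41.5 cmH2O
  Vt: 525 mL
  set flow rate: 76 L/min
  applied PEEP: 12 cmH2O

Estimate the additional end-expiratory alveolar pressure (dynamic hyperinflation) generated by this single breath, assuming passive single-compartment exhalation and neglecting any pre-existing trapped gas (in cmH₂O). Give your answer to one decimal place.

Flow: 76 L/min ÷ 60 = 1.2667 L/s.
R = (PIP − Pplat)/V̇ = (41.5 − 25.5) / 1.2667 = 16.0/1.2667 = 12.631 cmH2O·s/L.
C = Vt/(Pplat − PEEP) = 525.0 / (25.5 − 12) = 525.0/13.5 = 38.889 mL/cmH2O.
τ = R × C = 12.631 × 0.03889 L/cmH2O = 0.4912 s.
Fraction remaining = e^(−Te/τ) = e^(−0.45/0.4912) = 0.4001; trapped volume = 525.0 × 0.4001 = 210.05 mL.
Additional alveolar pressure from trapping ≈ V_trapped / C = 210.05 / 38.889 = 5.401 cmH2O.

5.4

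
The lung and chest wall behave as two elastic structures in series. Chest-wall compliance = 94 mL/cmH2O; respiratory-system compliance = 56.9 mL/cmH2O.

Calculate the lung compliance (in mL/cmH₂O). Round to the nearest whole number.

1/CL = 1/Crs − 1/Ccw.
1/CL = 1/56.9 − 1/94 = 0.006936.
CL = 144.18 mL/cmH2O.

144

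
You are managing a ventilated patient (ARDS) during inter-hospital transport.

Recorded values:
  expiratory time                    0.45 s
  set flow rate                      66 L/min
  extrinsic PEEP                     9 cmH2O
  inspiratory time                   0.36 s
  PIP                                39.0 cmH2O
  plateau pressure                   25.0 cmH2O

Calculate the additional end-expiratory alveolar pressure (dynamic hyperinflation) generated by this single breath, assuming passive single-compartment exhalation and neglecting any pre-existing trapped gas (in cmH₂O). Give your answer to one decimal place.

Flow: 66 L/min ÷ 60 = 1.1 L/s.
Vt = flow × Ti = 1.1 L/s × 0.36 s × 1000 mL/L = 396.0 mL.
R = (PIP − Pplat)/V̇ = (39.0 − 25.0) / 1.1 = 14.0/1.1 = 12.727 cmH2O·s/L.
C = Vt/(Pplat − PEEP) = 396.0 / (25.0 − 9) = 396.0/16.0 = 24.75 mL/cmH2O.
τ = R × C = 12.727 × 0.02475 L/cmH2O = 0.315 s.
Fraction remaining = e^(−Te/τ) = e^(−0.45/0.315) = 0.2397; trapped volume = 396.0 × 0.2397 = 94.921 mL.
Additional alveolar pressure from trapping ≈ V_trapped / C = 94.921 / 24.75 = 3.835 cmH2O.

3.8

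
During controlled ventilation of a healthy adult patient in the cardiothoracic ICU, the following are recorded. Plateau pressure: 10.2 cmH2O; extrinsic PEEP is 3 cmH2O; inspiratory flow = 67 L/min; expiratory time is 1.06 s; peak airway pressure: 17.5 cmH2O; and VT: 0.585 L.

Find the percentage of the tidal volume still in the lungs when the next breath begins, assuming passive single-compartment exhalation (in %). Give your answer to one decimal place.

Flow: 67 L/min ÷ 60 = 1.1167 L/s.
R = (PIP − Pplat)/V̇ = (17.5 − 10.2) / 1.1167 = 7.3/1.1167 = 6.537 cmH2O·s/L.
C = Vt/(Pplat − PEEP) = 585.0 / (10.2 − 3) = 585.0/7.2 = 81.25 mL/cmH2O.
τ = R × C = 6.537 × 0.08125 L/cmH2O = 0.5311 s.
Fraction remaining at end-expiration = e^(−Te/τ) = e^(−1.06/0.5311) = 0.1359 → 13.59%.

13.6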